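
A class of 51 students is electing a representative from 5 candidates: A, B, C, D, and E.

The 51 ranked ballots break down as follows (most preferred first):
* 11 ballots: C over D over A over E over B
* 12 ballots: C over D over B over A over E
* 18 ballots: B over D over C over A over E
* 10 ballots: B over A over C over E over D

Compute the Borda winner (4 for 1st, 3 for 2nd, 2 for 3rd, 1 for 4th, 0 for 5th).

A: 11×2 + 12×1 + 18×1 + 10×3 = 82
B: 11×0 + 12×2 + 18×4 + 10×4 = 136
C: 11×4 + 12×4 + 18×2 + 10×2 = 148
D: 11×3 + 12×3 + 18×3 + 10×0 = 123
E: 11×1 + 12×0 + 18×0 + 10×1 = 21

C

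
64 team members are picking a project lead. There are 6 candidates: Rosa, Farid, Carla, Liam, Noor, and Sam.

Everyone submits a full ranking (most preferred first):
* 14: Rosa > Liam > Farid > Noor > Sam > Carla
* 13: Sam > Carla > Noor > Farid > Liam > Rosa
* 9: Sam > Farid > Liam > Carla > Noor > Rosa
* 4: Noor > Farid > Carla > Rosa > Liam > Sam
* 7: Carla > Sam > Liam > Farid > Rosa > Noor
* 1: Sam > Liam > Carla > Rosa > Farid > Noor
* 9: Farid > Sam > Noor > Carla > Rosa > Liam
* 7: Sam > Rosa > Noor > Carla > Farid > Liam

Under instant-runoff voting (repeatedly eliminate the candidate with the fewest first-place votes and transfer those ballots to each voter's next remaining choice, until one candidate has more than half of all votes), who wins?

Round 1: Rosa 14, Farid 9, Carla 7, Liam 0, Noor 4, Sam 30. Liam eliminated.
Round 2: Rosa 14, Farid 9, Carla 7, Noor 4, Sam 30. Noor eliminated.
Round 3: Rosa 14, Farid 13, Carla 7, Sam 30. Carla eliminated.
Round 4: Rosa 14, Farid 13, Sam 37. Sam has a majority (≥33).

Sam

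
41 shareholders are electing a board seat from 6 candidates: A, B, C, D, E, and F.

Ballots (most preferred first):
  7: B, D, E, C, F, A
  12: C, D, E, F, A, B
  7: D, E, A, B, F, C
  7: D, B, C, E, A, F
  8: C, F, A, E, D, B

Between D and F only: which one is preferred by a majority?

D is ranked above F on 33 ballots; F above D on 8.

D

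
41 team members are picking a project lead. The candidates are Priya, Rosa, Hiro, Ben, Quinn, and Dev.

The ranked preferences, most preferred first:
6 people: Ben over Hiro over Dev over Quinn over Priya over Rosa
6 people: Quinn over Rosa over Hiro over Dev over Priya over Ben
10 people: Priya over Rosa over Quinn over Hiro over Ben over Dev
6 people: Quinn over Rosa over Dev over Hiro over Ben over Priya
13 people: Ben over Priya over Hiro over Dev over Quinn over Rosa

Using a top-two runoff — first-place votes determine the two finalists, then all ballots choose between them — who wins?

Round 1 first-place votes: Priya 10, Rosa 0, Hiro 0, Ben 19, Quinn 12, Dev 0. Ben and Quinn advance.
Runoff: Ben is ranked above Quinn on 19 ballots, Quinn above Ben on 22.

Quinn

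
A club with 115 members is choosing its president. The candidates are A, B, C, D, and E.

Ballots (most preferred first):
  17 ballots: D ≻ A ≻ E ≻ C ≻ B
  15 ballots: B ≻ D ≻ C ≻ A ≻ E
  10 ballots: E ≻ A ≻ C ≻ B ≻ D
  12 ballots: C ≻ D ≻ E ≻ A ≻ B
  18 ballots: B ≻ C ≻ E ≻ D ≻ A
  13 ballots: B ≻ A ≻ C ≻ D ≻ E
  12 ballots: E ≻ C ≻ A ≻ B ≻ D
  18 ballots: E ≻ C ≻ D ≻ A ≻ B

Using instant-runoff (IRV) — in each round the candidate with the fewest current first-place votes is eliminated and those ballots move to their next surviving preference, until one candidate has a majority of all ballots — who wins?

E

Round 1: A 0, B 46, C 12, D 17, E 40. A eliminated.
Round 2: B 46, C 12, D 17, E 40. C eliminated.
Round 3: B 46, D 29, E 40. D eliminated.
Round 4: B 46, E 69. E has a majority (≥58).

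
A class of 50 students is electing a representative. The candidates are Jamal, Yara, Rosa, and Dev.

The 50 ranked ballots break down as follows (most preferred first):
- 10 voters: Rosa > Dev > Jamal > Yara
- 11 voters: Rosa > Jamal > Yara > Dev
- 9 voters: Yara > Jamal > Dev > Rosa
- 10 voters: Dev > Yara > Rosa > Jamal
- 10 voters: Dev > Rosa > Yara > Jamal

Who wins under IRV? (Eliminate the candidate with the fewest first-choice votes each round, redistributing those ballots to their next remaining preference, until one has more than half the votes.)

Round 1: Jamal 0, Yara 9, Rosa 21, Dev 20. Jamal eliminated.
Round 2: Yara 9, Rosa 21, Dev 20. Yara eliminated.
Round 3: Rosa 21, Dev 29. Dev has a majority (≥26).

Dev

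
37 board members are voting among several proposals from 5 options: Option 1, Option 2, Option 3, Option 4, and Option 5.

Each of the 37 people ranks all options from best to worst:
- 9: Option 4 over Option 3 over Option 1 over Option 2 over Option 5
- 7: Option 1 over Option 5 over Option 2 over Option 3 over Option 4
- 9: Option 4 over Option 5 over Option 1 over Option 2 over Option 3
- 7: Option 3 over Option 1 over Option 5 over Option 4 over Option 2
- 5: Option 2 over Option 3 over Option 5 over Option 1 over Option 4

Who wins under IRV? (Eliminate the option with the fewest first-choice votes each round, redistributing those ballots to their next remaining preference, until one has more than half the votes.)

Option 3

Round 1: Option 1 7, Option 2 5, Option 3 7, Option 4 18, Option 5 0. Option 5 eliminated.
Round 2: Option 1 7, Option 2 5, Option 3 7, Option 4 18. Option 2 eliminated.
Round 3: Option 1 7, Option 3 12, Option 4 18. Option 1 eliminated.
Round 4: Option 3 19, Option 4 18. Option 3 has a majority (≥19).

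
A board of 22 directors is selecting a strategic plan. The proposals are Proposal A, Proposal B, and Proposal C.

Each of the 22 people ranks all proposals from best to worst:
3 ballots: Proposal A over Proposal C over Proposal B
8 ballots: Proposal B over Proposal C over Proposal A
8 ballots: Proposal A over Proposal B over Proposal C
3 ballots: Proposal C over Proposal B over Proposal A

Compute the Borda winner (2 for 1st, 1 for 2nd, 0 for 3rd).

Proposal A: 3×2 + 8×0 + 8×2 + 3×0 = 22
Proposal B: 3×0 + 8×2 + 8×1 + 3×1 = 27
Proposal C: 3×1 + 8×1 + 8×0 + 3×2 = 17

Proposal B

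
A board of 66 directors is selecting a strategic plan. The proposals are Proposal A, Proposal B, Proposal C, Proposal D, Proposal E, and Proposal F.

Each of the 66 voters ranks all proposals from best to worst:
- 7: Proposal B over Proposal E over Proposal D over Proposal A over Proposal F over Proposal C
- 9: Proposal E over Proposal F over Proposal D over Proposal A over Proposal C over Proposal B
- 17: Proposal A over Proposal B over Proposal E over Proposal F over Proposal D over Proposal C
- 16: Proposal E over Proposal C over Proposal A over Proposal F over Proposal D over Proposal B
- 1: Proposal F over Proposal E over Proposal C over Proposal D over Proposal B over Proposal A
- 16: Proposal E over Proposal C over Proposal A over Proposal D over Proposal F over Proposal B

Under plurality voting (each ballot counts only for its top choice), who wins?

First-place votes: Proposal A 17, Proposal B 7, Proposal C 0, Proposal D 0, Proposal E 41, Proposal F 1.

Proposal E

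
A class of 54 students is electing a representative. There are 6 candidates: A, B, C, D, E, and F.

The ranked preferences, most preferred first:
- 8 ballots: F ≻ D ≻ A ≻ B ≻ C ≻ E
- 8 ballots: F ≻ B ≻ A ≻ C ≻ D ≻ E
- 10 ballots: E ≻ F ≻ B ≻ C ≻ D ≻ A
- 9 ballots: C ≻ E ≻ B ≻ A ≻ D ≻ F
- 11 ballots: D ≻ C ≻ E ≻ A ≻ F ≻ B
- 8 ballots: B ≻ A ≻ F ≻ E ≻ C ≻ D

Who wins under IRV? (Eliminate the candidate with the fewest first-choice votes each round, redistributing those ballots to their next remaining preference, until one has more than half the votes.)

E

Round 1: A 0, B 8, C 9, D 11, E 10, F 16. A eliminated.
Round 2: B 8, C 9, D 11, E 10, F 16. B eliminated.
Round 3: C 9, D 11, E 10, F 24. C eliminated.
Round 4: D 11, E 19, F 24. D eliminated.
Round 5: E 30, F 24. E has a majority (≥28).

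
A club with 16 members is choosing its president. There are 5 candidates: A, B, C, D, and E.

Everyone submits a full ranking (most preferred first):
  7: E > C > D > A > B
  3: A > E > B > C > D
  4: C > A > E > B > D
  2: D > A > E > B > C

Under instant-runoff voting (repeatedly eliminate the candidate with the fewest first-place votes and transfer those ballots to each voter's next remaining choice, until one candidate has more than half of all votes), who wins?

A

Round 1: A 3, B 0, C 4, D 2, E 7. B eliminated.
Round 2: A 3, C 4, D 2, E 7. D eliminated.
Round 3: A 5, C 4, E 7. C eliminated.
Round 4: A 9, E 7. A has a majority (≥9).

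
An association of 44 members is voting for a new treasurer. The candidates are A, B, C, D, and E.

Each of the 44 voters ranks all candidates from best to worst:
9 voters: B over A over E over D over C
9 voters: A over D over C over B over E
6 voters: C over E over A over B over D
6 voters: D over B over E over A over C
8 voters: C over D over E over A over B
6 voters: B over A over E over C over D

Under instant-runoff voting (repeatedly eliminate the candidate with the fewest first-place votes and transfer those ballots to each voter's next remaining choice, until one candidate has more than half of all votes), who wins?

C

Round 1: A 9, B 15, C 14, D 6, E 0. E eliminated.
Round 2: A 9, B 15, C 14, D 6. D eliminated.
Round 3: A 9, B 21, C 14. A eliminated.
Round 4: B 21, C 23. C has a majority (≥23).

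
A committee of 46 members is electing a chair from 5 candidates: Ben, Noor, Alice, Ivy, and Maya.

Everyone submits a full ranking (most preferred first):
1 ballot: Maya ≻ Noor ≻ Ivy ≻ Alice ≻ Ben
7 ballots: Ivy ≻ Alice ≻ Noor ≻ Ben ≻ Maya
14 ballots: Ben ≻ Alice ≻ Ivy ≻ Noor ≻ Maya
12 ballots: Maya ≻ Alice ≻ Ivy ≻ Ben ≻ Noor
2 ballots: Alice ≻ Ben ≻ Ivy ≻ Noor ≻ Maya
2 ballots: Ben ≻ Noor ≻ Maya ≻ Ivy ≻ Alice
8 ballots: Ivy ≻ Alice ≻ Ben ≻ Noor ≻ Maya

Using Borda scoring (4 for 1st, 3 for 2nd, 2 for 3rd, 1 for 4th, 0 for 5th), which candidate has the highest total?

Alice

Ben: 1×0 + 7×1 + 14×4 + 12×1 + 2×3 + 2×4 + 8×2 = 105
Noor: 1×3 + 7×2 + 14×1 + 12×0 + 2×1 + 2×3 + 8×1 = 47
Alice: 1×1 + 7×3 + 14×3 + 12×3 + 2×4 + 2×0 + 8×3 = 132
Ivy: 1×2 + 7×4 + 14×2 + 12×2 + 2×2 + 2×1 + 8×4 = 120
Maya: 1×4 + 7×0 + 14×0 + 12×4 + 2×0 + 2×2 + 8×0 = 56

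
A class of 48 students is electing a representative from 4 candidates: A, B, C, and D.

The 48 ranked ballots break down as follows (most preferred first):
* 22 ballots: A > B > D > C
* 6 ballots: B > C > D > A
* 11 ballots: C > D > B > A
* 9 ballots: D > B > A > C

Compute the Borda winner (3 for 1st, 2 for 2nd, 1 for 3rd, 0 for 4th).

B

A: 22×3 + 6×0 + 11×0 + 9×1 = 75
B: 22×2 + 6×3 + 11×1 + 9×2 = 91
C: 22×0 + 6×2 + 11×3 + 9×0 = 45
D: 22×1 + 6×1 + 11×2 + 9×3 = 77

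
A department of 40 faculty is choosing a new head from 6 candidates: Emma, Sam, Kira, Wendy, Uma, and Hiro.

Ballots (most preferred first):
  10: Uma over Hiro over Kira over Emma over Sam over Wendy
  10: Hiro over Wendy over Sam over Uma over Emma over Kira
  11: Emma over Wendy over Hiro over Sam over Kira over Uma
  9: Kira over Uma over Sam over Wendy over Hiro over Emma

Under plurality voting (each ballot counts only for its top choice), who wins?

Emma

First-place votes: Emma 11, Sam 0, Kira 9, Wendy 0, Uma 10, Hiro 10.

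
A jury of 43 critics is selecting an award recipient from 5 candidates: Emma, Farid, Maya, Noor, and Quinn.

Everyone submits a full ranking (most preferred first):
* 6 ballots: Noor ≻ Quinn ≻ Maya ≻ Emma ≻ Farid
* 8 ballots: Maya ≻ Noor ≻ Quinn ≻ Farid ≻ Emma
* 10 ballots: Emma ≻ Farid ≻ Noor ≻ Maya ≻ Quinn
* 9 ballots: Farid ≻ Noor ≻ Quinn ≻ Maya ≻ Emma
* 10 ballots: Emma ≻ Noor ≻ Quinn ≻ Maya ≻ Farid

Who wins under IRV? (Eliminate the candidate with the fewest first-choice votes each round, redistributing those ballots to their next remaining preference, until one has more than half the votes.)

Maya

Round 1: Emma 20, Farid 9, Maya 8, Noor 6, Quinn 0. Quinn eliminated.
Round 2: Emma 20, Farid 9, Maya 8, Noor 6. Noor eliminated.
Round 3: Emma 20, Farid 9, Maya 14. Farid eliminated.
Round 4: Emma 20, Maya 23. Maya has a majority (≥22).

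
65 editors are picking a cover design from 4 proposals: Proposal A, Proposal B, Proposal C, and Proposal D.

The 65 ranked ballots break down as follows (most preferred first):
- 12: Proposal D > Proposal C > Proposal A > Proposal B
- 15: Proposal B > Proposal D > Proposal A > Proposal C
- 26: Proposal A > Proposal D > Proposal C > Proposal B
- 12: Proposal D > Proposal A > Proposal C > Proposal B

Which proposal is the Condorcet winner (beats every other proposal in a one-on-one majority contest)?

Proposal D vs Proposal A: 39–26
Proposal D vs Proposal B: 50–15
Proposal D vs Proposal C: 65–0
Proposal D beats every other proposal.

Proposal D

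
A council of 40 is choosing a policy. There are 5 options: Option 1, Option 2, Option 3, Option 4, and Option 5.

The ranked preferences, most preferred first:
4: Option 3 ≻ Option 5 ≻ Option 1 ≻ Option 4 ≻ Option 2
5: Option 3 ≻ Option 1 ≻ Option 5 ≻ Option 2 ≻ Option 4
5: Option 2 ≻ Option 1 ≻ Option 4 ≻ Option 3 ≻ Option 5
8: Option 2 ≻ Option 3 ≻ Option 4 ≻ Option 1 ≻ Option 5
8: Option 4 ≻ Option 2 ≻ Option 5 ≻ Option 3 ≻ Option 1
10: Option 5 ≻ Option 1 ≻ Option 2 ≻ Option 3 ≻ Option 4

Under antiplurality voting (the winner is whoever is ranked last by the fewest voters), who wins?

Last-place votes: Option 1 8, Option 2 4, Option 3 0, Option 4 15, Option 5 13.

Option 3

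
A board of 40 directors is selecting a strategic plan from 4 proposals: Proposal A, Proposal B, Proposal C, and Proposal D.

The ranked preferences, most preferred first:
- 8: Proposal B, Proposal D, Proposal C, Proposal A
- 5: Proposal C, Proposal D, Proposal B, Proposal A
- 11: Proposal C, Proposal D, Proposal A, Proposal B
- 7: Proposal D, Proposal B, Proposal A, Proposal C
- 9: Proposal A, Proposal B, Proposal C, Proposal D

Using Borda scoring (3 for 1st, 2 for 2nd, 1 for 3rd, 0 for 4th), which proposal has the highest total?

Proposal A: 8×0 + 5×0 + 11×1 + 7×1 + 9×3 = 45
Proposal B: 8×3 + 5×1 + 11×0 + 7×2 + 9×2 = 61
Proposal C: 8×1 + 5×3 + 11×3 + 7×0 + 9×1 = 65
Proposal D: 8×2 + 5×2 + 11×2 + 7×3 + 9×0 = 69

Proposal D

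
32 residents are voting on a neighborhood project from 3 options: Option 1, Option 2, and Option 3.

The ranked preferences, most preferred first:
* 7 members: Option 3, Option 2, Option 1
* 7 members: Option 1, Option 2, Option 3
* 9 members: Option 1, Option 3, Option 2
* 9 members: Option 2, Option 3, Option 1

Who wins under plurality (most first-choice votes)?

First-place votes: Option 1 16, Option 2 9, Option 3 7.

Option 1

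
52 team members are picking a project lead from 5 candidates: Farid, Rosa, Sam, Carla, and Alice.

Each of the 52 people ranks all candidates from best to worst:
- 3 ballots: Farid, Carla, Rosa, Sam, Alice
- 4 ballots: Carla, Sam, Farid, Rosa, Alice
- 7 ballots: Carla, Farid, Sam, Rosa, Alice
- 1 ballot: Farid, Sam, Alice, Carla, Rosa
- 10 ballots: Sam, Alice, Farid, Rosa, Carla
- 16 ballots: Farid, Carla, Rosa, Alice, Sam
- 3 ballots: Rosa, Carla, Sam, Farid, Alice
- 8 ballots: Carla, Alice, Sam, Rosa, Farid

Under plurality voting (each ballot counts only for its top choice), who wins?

First-place votes: Farid 20, Rosa 3, Sam 10, Carla 19, Alice 0.

Farid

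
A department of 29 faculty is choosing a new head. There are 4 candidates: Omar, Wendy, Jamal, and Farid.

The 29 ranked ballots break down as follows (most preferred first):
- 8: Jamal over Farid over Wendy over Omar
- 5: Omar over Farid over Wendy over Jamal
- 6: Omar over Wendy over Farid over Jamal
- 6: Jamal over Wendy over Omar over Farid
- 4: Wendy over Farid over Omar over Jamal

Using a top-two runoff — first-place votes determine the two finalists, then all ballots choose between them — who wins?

Omar

Round 1 first-place votes: Omar 11, Wendy 4, Jamal 14, Farid 0. Jamal and Omar advance.
Runoff: Jamal is ranked above Omar on 14 ballots, Omar above Jamal on 15.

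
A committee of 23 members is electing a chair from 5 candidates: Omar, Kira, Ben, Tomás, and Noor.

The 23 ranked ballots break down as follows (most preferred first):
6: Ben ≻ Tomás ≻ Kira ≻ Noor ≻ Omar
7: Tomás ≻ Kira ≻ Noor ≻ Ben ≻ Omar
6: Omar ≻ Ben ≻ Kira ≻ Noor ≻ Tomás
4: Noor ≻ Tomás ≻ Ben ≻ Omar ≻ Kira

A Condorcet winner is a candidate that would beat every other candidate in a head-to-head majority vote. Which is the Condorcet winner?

Ben

Ben vs Omar: 17–6
Ben vs Kira: 16–7
Ben vs Tomás: 12–11
Ben vs Noor: 12–11
Ben beats every other candidate.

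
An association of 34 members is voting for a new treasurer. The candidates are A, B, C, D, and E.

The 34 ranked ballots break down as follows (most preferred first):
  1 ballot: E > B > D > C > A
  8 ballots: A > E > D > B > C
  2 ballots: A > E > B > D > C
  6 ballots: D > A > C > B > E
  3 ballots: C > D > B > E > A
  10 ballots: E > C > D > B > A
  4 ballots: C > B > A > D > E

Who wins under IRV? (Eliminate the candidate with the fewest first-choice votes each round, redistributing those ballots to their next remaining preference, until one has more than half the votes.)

Round 1: A 10, B 0, C 7, D 6, E 11. B eliminated.
Round 2: A 10, C 7, D 6, E 11. D eliminated.
Round 3: A 16, C 7, E 11. C eliminated.
Round 4: A 20, E 14. A has a majority (≥18).

A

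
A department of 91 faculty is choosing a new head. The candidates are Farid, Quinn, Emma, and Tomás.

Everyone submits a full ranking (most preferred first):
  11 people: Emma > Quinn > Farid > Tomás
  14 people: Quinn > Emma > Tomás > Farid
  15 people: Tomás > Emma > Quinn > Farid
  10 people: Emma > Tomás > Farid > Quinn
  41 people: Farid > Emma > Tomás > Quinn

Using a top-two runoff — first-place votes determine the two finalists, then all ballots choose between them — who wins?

Round 1 first-place votes: Farid 41, Quinn 14, Emma 21, Tomás 15. Farid and Emma advance.
Runoff: Farid is ranked above Emma on 41 ballots, Emma above Farid on 50.

Emma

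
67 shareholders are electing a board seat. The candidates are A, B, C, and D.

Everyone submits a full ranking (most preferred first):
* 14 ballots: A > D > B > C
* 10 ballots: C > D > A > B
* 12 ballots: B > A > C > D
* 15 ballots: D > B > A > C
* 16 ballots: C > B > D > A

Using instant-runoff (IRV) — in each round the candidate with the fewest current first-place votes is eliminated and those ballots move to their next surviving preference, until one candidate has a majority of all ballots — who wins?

Round 1: A 14, B 12, C 26, D 15. B eliminated.
Round 2: A 26, C 26, D 15. D eliminated.
Round 3: A 41, C 26. A has a majority (≥34).

A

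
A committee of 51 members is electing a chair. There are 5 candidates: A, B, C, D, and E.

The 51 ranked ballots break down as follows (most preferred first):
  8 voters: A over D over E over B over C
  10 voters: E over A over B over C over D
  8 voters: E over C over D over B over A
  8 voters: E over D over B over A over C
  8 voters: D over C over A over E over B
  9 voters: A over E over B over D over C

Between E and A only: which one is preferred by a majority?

E is ranked above A on 26 ballots; A above E on 25.

E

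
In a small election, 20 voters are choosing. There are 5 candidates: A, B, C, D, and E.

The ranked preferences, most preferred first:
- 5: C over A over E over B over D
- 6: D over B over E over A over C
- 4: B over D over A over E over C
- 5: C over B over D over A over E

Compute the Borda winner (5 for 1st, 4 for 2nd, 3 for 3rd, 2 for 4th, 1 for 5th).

A: 5×4 + 6×2 + 4×3 + 5×2 = 54
B: 5×2 + 6×4 + 4×5 + 5×4 = 74
C: 5×5 + 6×1 + 4×1 + 5×5 = 60
D: 5×1 + 6×5 + 4×4 + 5×3 = 66
E: 5×3 + 6×3 + 4×2 + 5×1 = 46

B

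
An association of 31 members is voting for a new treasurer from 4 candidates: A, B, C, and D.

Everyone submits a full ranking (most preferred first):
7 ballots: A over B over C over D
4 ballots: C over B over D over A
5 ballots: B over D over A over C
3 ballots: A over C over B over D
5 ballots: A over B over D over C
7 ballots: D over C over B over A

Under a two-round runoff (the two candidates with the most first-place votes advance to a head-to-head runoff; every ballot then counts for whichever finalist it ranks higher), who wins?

Round 1 first-place votes: A 15, B 5, C 4, D 7. A and D advance.
Runoff: A is ranked above D on 15 ballots, D above A on 16.

D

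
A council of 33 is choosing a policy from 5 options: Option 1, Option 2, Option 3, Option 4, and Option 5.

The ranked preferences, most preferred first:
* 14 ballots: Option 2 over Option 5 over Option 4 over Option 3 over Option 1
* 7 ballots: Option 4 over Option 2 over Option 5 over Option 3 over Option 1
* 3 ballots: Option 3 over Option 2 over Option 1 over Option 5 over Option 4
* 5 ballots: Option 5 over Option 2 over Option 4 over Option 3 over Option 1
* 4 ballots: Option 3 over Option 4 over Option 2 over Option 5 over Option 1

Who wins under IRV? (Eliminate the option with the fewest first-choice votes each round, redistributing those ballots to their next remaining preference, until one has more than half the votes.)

Round 1: Option 1 0, Option 2 14, Option 3 7, Option 4 7, Option 5 5. Option 1 eliminated.
Round 2: Option 2 14, Option 3 7, Option 4 7, Option 5 5. Option 5 eliminated.
Round 3: Option 2 19, Option 3 7, Option 4 7. Option 2 has a majority (≥17).

Option 2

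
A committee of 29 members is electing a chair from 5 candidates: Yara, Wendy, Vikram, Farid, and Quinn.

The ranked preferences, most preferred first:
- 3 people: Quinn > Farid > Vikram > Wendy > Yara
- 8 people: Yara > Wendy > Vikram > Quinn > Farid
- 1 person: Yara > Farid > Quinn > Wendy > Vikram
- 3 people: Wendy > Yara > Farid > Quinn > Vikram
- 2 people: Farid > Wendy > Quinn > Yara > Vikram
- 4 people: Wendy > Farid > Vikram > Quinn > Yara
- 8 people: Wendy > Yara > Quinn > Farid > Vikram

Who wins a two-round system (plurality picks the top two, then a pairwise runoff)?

Wendy

Round 1 first-place votes: Yara 9, Wendy 15, Vikram 0, Farid 2, Quinn 3. Wendy and Yara advance.
Runoff: Wendy is ranked above Yara on 20 ballots, Yara above Wendy on 9.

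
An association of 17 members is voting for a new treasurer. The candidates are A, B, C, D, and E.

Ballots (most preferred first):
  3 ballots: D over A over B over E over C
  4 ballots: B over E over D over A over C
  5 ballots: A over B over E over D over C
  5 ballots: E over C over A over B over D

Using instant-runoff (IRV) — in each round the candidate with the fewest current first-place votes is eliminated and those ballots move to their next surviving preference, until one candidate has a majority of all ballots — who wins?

E

Round 1: A 5, B 4, C 0, D 3, E 5. C eliminated.
Round 2: A 5, B 4, D 3, E 5. D eliminated.
Round 3: A 8, B 4, E 5. B eliminated.
Round 4: A 8, E 9. E has a majority (≥9).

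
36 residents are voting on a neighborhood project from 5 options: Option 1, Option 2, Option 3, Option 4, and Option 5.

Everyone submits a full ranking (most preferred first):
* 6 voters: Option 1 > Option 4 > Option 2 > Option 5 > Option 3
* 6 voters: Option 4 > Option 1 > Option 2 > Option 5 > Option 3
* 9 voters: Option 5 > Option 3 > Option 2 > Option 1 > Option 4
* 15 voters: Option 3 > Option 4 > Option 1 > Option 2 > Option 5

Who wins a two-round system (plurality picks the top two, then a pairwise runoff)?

Option 5

Round 1 first-place votes: Option 1 6, Option 2 0, Option 3 15, Option 4 6, Option 5 9. Option 3 and Option 5 advance.
Runoff: Option 3 is ranked above Option 5 on 15 ballots, Option 5 above Option 3 on 21.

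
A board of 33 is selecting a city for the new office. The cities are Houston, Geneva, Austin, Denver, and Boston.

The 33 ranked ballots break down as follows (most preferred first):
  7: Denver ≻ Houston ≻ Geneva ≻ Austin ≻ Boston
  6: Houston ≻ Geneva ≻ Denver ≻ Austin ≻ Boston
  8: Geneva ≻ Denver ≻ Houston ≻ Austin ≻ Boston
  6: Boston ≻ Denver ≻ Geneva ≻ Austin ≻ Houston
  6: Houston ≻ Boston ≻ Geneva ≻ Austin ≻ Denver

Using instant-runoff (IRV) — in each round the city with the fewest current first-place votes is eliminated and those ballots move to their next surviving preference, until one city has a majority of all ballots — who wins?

Round 1: Houston 12, Geneva 8, Austin 0, Denver 7, Boston 6. Austin eliminated.
Round 2: Houston 12, Geneva 8, Denver 7, Boston 6. Boston eliminated.
Round 3: Houston 12, Geneva 8, Denver 13. Geneva eliminated.
Round 4: Houston 12, Denver 21. Denver has a majority (≥17).

Denver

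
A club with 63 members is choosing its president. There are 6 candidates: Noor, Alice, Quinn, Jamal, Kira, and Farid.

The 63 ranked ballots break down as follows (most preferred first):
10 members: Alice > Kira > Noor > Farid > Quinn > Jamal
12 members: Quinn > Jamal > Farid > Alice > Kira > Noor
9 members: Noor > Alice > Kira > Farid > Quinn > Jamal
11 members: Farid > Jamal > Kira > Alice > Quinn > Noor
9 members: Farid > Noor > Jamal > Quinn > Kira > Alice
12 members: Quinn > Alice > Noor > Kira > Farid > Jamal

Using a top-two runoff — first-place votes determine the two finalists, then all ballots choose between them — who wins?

Round 1 first-place votes: Noor 9, Alice 10, Quinn 24, Jamal 0, Kira 0, Farid 20. Quinn and Farid advance.
Runoff: Quinn is ranked above Farid on 24 ballots, Farid above Quinn on 39.

Farid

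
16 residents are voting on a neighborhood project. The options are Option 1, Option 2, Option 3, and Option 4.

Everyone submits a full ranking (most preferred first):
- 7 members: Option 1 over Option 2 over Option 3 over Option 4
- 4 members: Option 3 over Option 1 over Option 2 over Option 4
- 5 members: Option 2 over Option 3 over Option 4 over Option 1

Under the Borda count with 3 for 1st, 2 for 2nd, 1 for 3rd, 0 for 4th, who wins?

Option 2

Option 1: 7×3 + 4×2 + 5×0 = 29
Option 2: 7×2 + 4×1 + 5×3 = 33
Option 3: 7×1 + 4×3 + 5×2 = 29
Option 4: 7×0 + 4×0 + 5×1 = 5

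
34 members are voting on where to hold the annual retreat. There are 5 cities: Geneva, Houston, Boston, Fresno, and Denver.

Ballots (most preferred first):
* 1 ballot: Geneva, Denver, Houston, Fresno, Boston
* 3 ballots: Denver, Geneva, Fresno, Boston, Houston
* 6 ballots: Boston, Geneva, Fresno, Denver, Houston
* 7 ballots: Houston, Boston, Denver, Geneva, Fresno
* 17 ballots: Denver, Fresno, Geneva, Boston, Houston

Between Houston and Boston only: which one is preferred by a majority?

Boston

Houston is ranked above Boston on 8 ballots; Boston above Houston on 26.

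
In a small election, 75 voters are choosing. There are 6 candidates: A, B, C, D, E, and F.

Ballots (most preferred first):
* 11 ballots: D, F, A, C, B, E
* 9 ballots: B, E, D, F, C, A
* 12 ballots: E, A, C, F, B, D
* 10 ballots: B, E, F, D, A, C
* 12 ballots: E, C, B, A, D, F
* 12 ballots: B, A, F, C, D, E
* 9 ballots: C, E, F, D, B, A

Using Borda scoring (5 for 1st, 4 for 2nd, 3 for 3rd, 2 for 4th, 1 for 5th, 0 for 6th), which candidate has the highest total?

A: 11×3 + 9×0 + 12×4 + 10×1 + 12×2 + 12×4 + 9×0 = 163
B: 11×1 + 9×5 + 12×1 + 10×5 + 12×3 + 12×5 + 9×1 = 223
C: 11×2 + 9×1 + 12×3 + 10×0 + 12×4 + 12×2 + 9×5 = 184
D: 11×5 + 9×3 + 12×0 + 10×2 + 12×1 + 12×1 + 9×2 = 144
E: 11×0 + 9×4 + 12×5 + 10×4 + 12×5 + 12×0 + 9×4 = 232
F: 11×4 + 9×2 + 12×2 + 10×3 + 12×0 + 12×3 + 9×3 = 179

E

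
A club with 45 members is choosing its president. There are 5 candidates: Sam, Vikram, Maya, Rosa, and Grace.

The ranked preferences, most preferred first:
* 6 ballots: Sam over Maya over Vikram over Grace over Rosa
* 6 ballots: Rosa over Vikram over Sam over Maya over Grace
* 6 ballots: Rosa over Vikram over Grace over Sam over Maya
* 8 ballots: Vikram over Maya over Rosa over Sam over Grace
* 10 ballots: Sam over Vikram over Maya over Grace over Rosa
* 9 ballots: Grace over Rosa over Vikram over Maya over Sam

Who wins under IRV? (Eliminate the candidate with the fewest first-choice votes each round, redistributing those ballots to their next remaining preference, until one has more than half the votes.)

Rosa

Round 1: Sam 16, Vikram 8, Maya 0, Rosa 12, Grace 9. Maya eliminated.
Round 2: Sam 16, Vikram 8, Rosa 12, Grace 9. Vikram eliminated.
Round 3: Sam 16, Rosa 20, Grace 9. Grace eliminated.
Round 4: Sam 16, Rosa 29. Rosa has a majority (≥23).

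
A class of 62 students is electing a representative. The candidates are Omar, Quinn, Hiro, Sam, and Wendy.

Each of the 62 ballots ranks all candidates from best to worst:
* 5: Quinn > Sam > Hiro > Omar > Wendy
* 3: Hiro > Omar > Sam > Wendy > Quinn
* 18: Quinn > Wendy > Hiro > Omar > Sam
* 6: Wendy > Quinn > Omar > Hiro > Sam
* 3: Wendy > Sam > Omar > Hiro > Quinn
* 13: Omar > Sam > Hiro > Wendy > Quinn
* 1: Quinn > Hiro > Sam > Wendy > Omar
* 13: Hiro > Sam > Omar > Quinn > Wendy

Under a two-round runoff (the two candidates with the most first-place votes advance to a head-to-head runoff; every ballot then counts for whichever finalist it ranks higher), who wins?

Hiro

Round 1 first-place votes: Omar 13, Quinn 24, Hiro 16, Sam 0, Wendy 9. Quinn and Hiro advance.
Runoff: Quinn is ranked above Hiro on 30 ballots, Hiro above Quinn on 32.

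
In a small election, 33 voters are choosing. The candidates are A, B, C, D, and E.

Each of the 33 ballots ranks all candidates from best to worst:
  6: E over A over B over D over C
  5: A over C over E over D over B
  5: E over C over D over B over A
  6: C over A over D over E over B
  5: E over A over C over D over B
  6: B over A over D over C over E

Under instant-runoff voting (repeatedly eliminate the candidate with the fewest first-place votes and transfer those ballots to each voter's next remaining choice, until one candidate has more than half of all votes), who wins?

C

Round 1: A 5, B 6, C 6, D 0, E 16. D eliminated.
Round 2: A 5, B 6, C 6, E 16. A eliminated.
Round 3: B 6, C 11, E 16. B eliminated.
Round 4: C 17, E 16. C has a majority (≥17).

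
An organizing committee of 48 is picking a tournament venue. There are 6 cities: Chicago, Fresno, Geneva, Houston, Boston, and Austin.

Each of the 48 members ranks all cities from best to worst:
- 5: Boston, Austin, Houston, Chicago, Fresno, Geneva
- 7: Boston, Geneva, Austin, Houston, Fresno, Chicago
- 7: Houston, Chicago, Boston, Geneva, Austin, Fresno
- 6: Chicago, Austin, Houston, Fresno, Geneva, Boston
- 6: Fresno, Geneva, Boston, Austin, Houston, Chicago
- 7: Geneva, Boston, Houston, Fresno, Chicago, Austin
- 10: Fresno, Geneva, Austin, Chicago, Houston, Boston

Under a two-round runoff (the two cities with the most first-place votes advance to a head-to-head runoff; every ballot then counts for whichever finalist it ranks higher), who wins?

Boston

Round 1 first-place votes: Chicago 6, Fresno 16, Geneva 7, Houston 7, Boston 12, Austin 0. Fresno and Boston advance.
Runoff: Fresno is ranked above Boston on 22 ballots, Boston above Fresno on 26.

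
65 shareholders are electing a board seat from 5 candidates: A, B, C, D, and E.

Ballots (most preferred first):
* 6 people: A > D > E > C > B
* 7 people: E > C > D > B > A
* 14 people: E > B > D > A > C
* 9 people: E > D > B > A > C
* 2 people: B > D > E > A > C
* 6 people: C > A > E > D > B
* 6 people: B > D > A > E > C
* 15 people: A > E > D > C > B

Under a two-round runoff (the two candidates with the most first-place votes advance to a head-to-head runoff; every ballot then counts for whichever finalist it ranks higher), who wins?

Round 1 first-place votes: A 21, B 8, C 6, D 0, E 30. E and A advance.
Runoff: E is ranked above A on 32 ballots, A above E on 33.

A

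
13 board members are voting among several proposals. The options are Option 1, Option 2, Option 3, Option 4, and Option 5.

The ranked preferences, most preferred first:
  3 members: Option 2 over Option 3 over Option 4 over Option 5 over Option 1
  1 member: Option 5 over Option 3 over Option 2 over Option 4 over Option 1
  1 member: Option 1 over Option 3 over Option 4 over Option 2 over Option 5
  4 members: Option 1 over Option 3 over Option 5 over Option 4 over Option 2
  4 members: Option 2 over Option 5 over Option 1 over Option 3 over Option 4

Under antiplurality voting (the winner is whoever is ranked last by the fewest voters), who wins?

Option 3

Last-place votes: Option 1 4, Option 2 4, Option 3 0, Option 4 4, Option 5 1.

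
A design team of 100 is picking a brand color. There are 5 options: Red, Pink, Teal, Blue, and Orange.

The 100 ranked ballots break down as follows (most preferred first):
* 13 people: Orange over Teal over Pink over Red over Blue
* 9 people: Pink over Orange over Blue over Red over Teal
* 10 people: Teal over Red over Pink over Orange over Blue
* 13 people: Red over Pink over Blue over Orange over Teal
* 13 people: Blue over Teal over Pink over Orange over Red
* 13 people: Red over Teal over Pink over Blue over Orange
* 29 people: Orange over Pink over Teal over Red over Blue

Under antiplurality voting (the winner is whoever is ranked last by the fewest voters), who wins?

Last-place votes: Red 13, Pink 0, Teal 22, Blue 52, Orange 13.

Pink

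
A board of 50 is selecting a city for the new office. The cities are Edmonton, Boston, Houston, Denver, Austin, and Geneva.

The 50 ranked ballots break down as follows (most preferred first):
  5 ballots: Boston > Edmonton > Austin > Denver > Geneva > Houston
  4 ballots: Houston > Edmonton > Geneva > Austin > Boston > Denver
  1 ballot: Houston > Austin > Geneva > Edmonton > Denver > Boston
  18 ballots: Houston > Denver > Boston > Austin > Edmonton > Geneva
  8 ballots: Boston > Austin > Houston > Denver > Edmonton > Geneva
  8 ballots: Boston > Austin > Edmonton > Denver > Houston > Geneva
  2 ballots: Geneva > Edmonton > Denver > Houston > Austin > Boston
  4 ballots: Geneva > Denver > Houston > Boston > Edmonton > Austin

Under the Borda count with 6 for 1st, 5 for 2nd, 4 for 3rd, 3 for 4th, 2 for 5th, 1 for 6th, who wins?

Edmonton: 5×5 + 4×5 + 1×3 + 18×2 + 8×2 + 8×4 + 2×5 + 4×2 = 150
Boston: 5×6 + 4×2 + 1×1 + 18×4 + 8×6 + 8×6 + 2×1 + 4×3 = 221
Houston: 5×1 + 4×6 + 1×6 + 18×6 + 8×4 + 8×2 + 2×3 + 4×4 = 213
Denver: 5×3 + 4×1 + 1×2 + 18×5 + 8×3 + 8×3 + 2×4 + 4×5 = 187
Austin: 5×4 + 4×3 + 1×5 + 18×3 + 8×5 + 8×5 + 2×2 + 4×1 = 179
Geneva: 5×2 + 4×4 + 1×4 + 18×1 + 8×1 + 8×1 + 2×6 + 4×6 = 100

Boston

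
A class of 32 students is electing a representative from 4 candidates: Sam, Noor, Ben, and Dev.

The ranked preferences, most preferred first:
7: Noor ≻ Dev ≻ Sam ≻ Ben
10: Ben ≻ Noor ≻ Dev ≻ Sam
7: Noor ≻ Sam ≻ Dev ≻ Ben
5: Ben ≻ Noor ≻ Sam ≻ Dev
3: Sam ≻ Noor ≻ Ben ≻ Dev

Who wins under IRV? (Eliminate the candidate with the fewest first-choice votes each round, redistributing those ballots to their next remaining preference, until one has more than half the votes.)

Noor

Round 1: Sam 3, Noor 14, Ben 15, Dev 0. Dev eliminated.
Round 2: Sam 3, Noor 14, Ben 15. Sam eliminated.
Round 3: Noor 17, Ben 15. Noor has a majority (≥17).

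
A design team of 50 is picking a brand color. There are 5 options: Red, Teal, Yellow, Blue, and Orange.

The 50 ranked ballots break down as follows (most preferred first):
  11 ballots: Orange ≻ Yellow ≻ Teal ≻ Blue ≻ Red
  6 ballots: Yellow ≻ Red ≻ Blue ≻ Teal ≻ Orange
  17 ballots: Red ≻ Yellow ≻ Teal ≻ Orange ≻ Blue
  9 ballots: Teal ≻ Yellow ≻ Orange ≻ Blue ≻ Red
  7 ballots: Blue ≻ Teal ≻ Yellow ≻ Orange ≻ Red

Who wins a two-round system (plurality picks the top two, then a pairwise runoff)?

Orange

Round 1 first-place votes: Red 17, Teal 9, Yellow 6, Blue 7, Orange 11. Red and Orange advance.
Runoff: Red is ranked above Orange on 23 ballots, Orange above Red on 27.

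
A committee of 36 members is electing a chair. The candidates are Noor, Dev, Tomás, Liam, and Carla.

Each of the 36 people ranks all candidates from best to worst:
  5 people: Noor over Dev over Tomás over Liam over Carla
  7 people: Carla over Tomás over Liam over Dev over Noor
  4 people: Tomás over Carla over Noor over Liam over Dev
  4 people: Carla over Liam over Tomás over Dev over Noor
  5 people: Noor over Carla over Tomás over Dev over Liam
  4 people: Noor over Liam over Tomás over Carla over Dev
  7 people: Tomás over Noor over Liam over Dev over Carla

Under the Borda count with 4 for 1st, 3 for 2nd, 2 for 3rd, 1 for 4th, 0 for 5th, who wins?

Tomás

Noor: 5×4 + 7×0 + 4×2 + 4×0 + 5×4 + 4×4 + 7×3 = 85
Dev: 5×3 + 7×1 + 4×0 + 4×1 + 5×1 + 4×0 + 7×1 = 38
Tomás: 5×2 + 7×3 + 4×4 + 4×2 + 5×2 + 4×2 + 7×4 = 101
Liam: 5×1 + 7×2 + 4×1 + 4×3 + 5×0 + 4×3 + 7×2 = 61
Carla: 5×0 + 7×4 + 4×3 + 4×4 + 5×3 + 4×1 + 7×0 = 75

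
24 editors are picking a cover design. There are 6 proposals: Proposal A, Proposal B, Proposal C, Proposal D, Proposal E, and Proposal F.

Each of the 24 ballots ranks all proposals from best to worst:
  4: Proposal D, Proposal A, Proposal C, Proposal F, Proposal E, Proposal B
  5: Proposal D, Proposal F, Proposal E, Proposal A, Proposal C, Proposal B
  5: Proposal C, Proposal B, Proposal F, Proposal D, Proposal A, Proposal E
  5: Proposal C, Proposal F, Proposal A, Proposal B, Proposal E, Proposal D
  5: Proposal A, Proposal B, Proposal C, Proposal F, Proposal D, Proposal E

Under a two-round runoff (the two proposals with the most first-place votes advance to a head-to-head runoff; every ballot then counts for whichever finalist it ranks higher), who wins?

Proposal C

Round 1 first-place votes: Proposal A 5, Proposal B 0, Proposal C 10, Proposal D 9, Proposal E 0, Proposal F 0. Proposal C and Proposal D advance.
Runoff: Proposal C is ranked above Proposal D on 15 ballots, Proposal D above Proposal C on 9.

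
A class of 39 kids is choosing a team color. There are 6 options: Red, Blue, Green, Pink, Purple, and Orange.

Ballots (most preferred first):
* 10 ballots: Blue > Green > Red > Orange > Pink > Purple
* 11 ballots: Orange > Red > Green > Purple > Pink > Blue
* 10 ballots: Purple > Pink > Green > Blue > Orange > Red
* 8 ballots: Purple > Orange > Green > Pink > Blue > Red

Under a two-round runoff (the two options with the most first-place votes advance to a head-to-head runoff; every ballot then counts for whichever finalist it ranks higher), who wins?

Orange

Round 1 first-place votes: Red 0, Blue 10, Green 0, Pink 0, Purple 18, Orange 11. Purple and Orange advance.
Runoff: Purple is ranked above Orange on 18 ballots, Orange above Purple on 21.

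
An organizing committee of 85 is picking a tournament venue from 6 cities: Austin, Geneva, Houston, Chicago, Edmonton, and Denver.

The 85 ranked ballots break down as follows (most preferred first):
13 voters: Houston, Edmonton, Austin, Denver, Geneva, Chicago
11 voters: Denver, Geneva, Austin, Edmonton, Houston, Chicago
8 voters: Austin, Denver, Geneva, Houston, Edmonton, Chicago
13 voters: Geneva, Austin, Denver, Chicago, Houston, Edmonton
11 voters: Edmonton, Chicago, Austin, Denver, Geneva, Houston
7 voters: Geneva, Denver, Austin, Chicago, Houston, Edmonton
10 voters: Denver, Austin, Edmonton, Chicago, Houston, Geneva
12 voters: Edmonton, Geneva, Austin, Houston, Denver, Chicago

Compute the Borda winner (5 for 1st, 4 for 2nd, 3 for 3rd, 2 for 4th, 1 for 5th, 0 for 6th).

Austin: 13×3 + 11×3 + 8×5 + 13×4 + 11×3 + 7×3 + 10×4 + 12×3 = 294
Geneva: 13×1 + 11×4 + 8×3 + 13×5 + 11×1 + 7×5 + 10×0 + 12×4 = 240
Houston: 13×5 + 11×1 + 8×2 + 13×1 + 11×0 + 7×1 + 10×1 + 12×2 = 146
Chicago: 13×0 + 11×0 + 8×0 + 13×2 + 11×4 + 7×2 + 10×2 + 12×0 = 104
Edmonton: 13×4 + 11×2 + 8×1 + 13×0 + 11×5 + 7×0 + 10×3 + 12×5 = 227
Denver: 13×2 + 11×5 + 8×4 + 13×3 + 11×2 + 7×4 + 10×5 + 12×1 = 264

Austin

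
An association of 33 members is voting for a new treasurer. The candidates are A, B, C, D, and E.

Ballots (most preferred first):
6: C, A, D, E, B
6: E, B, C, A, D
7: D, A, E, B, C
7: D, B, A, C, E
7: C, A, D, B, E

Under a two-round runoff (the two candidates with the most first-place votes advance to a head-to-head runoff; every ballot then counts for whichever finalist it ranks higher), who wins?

Round 1 first-place votes: A 0, B 0, C 13, D 14, E 6. D and C advance.
Runoff: D is ranked above C on 14 ballots, C above D on 19.

C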